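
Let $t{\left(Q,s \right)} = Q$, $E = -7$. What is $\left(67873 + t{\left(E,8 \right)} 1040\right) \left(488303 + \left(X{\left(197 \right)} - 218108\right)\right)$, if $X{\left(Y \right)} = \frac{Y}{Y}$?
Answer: $16371986228$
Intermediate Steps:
$X{\left(Y \right)} = 1$
$\left(67873 + t{\left(E,8 \right)} 1040\right) \left(488303 + \left(X{\left(197 \right)} - 218108\right)\right) = \left(67873 - 7280\right) \left(488303 + \left(1 - 218108\right)\right) = 60593 \left(488303 - 218107\right) = 60593 \cdot 270196 = 16371986228$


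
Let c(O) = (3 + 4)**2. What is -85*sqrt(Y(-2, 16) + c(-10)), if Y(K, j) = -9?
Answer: -170*sqrt(10) ≈ -537.59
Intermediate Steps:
c(O) = 49 (c(O) = 7**2 = 49)
-85*sqrt(Y(-2, 16) + c(-10)) = -85*sqrt(-9 + 49) = -170*sqrt(10)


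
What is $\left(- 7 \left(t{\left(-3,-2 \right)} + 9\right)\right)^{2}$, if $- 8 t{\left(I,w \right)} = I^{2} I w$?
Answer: $\frac{3969}{16} \approx 248.06$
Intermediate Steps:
$t{\left(I,w \right)} = - \frac{w I^{3}}{8}$ ($t{\left(I,w \right)} = - \frac{I^{2} I w}{8} = - \frac{w I^{3}}{8}$)
$\left(- 7 \left(t{\left(-3,-2 \right)} + 9\right)\right)^{2} = \left(- 7 \left(\left(- \frac{1}{8}\right) \left(-2\right) \left(-3\right)^{3} + 9\right)\right)^{2} = \left(- 7 \left(\left(- \frac{1}{8}\right) \left(-2\right) \left(-27\right) + 9\right)\right)^{2} = \left(- 7 \left(- \frac{27}{4} + 9\right)\right)^{2} = \left(\left(-7\right) \frac{9}{4}\right)^{2} = \left(- \frac{63}{4}\right)^{2} = \frac{3969}{16}$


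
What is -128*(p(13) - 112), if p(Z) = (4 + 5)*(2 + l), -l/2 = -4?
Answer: 2816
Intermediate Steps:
l = 8 (l = -2*(-4) = 8)
p(Z) = 90 (p(Z) = (4 + 5)*(2 + 8) = 9*10 = 90)
-128*(p(13) - 112) = -128*(90 - 112) = -128*(-22) = 2816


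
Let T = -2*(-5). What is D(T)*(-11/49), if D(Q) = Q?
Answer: -110/49 ≈ -2.2449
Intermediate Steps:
T = 10
D(T)*(-11/49) = 10*(-11/49) = -110/49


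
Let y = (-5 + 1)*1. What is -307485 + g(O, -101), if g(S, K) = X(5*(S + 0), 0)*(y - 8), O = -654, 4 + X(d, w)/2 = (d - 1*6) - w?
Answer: -228765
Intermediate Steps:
X(d, w) = -20 - 2*w + 2*d (X(d, w) = -8 + 2*((d - 1*6) - w) = -8 + 2*((d - 6) - w) = -8 + 2*((-6 + d) - w) = -8 + 2*(-6 + d - w) = -8 + (-12 - 2*w + 2*d) = -20 - 2*w + 2*d)
y = -4 (y = -4*1 = -4)
g(S, K) = 240 - 120*S (g(S, K) = (-20 - 2*0 + 2*(5*(S + 0)))*(-4 - 8) = (-20 + 0 + 2*(5*S))*(-12) = (-20 + 0 + 10*S)*(-12) = (-20 + 10*S)*(-12) = 240 - 120*S)
-307485 + g(O, -101) = -307485 + (240 - 120*(-654)) = -307485 + (240 + 78480) = -307485 + 78720 = -228765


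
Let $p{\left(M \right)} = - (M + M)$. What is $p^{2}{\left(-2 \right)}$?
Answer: $16$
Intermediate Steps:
$p{\left(M \right)} = - 2 M$
$p^{2}{\left(-2 \right)} = \left(\left(-2\right) \left(-2\right)\right)^{2} = 4^{2} = 16$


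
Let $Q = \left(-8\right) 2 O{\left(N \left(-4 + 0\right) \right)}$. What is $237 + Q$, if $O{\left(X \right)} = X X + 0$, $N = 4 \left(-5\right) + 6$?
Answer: $-49939$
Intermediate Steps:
$N = -14$ ($N = -20 + 6 = -14$)
$O{\left(X \right)} = X^{2}$ ($O{\left(X \right)} = X^{2} + 0 = X^{2}$)
$Q = -50176$ ($Q = \left(-8\right) 2 \left(- 14 \left(-4 + 0\right)\right)^{2} = - 16 \left(\left(-14\right) \left(-4\right)\right)^{2} = - 16 \cdot 56^{2} = \left(-16\right) 3136 = -50176$)
$237 + Q = 237 - 50176 = -49939$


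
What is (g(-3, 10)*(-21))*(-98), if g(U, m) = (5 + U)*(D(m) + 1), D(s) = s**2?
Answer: 415716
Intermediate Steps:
g(U, m) = (1 + m**2)*(5 + U) (g(U, m) = (5 + U)*(m**2 + 1) = (5 + U)*(1 + m**2) = (1 + m**2)*(5 + U))
(g(-3, 10)*(-21))*(-98) = ((5 - 3 + 5*10**2 - 3*10**2)*(-21))*(-98) = ((5 - 3 + 5*100 - 3*100)*(-21))*(-98) = ((5 - 3 + 500 - 300)*(-21))*(-98) = (202*(-21))*(-98) = -4242*(-98) = 415716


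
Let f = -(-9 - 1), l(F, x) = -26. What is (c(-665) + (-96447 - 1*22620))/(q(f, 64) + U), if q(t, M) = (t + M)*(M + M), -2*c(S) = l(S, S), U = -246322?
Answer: 59527/118425 ≈ 0.50266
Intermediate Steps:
c(S) = 13 (c(S) = -1/2*(-26) = 13)
f = 10 (f = -1*(-10) = 10)
q(t, M) = 2*M*(M + t) (q(t, M) = (M + t)*(2*M) = 2*M*(M + t))
(c(-665) + (-96447 - 1*22620))/(q(f, 64) + U) = (13 + (-96447 - 1*22620))/(2*64*(64 + 10) - 246322) = (13 + (-96447 - 22620))/(2*64*74 - 246322) = (13 - 119067)/(9472 - 246322) = -119054/(-236850) = -119054*(-1/236850) = 59527/118425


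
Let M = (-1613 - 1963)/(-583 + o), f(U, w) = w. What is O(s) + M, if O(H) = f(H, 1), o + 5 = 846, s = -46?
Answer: -553/43 ≈ -12.860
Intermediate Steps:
o = 841 (o = -5 + 846 = 841)
M = -596/43 (M = (-1613 - 1963)/(-583 + 841) = -3576/258 = -3576*1/258 = -596/43 ≈ -13.860)
O(H) = 1
O(s) + M = 1 - 596/43 = -553/43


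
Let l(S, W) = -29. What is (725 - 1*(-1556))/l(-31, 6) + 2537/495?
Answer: -1055522/14355 ≈ -73.530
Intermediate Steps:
(725 - 1*(-1556))/l(-31, 6) + 2537/495 = (725 - 1*(-1556))/(-29) + 2537/495 = (725 + 1556)*(-1/29) + 2537*(1/495) = 2281*(-1/29) + 2537/495 = -2281/29 + 2537/495 = -1055522/14355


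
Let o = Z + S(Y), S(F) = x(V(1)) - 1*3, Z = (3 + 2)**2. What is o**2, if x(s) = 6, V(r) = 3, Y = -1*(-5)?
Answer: 784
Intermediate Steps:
Y = 5
Z = 25 (Z = 5**2 = 25)
S(F) = 3 (S(F) = 6 - 1*3 = 6 - 3 = 3)
o = 28 (o = 25 + 3 = 28)
o**2 = 28**2 = 784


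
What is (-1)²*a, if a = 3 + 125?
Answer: 128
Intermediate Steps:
a = 128
(-1)²*a = (-1)²*128 = 1*128 = 128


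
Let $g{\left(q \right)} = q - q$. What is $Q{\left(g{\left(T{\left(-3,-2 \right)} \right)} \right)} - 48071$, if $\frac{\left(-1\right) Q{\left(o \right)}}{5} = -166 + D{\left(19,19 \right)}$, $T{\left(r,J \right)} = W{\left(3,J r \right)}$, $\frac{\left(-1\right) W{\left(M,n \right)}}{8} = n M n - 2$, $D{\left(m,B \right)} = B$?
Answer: $-47336$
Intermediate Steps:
$W{\left(M,n \right)} = 16 - 8 M n^{2}$ ($W{\left(M,n \right)} = - 8 \left(n M n - 2\right) = - 8 \left(M n n - 2\right) = - 8 \left(M n^{2} - 2\right) = - 8 \left(-2 + M n^{2}\right) = 16 - 8 M n^{2}$)
$T{\left(r,J \right)} = 16 - 24 J^{2} r^{2}$ ($T{\left(r,J \right)} = 16 - 24 \left(J r\right)^{2} = 16 - 24 J^{2} r^{2}$)
$g{\left(q \right)} = 0$
$Q{\left(o \right)} = 735$ ($Q{\left(o \right)} = - 5 \left(-166 + 19\right) = \left(-5\right) \left(-147\right) = 735$)
$Q{\left(g{\left(T{\left(-3,-2 \right)} \right)} \right)} - 48071 = 735 - 48071 = -47336$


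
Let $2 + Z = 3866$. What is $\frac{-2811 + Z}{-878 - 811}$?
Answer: $- \frac{351}{563} \approx -0.62345$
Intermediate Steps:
$Z = 3864$ ($Z = -2 + 3866 = 3864$)
$\frac{-2811 + Z}{-878 - 811} = \frac{-2811 + 3864}{-878 - 811} = \frac{1053}{-1689} = 1053 \left(- \frac{1}{1689}\right) = - \frac{351}{563}$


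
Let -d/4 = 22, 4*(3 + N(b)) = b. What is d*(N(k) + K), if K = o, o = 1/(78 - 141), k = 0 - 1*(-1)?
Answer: 15334/63 ≈ 243.40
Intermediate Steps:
k = 1 (k = 0 + 1 = 1)
N(b) = -3 + b/4
d = -88 (d = -4*22 = -88)
o = -1/63 (o = 1/(-63) = -1/63 ≈ -0.015873)
K = -1/63 ≈ -0.015873
d*(N(k) + K) = -88*((-3 + (1/4)*1) - 1/63) = -88*((-3 + 1/4) - 1/63) = -88*(-11/4 - 1/63) = -88*(-697/252) = 15334/63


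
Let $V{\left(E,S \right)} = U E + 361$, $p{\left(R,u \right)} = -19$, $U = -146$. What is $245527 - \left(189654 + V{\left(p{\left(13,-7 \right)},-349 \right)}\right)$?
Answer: $52738$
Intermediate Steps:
$V{\left(E,S \right)} = 361 - 146 E$ ($V{\left(E,S \right)} = - 146 E + 361 = 361 - 146 E$)
$245527 - \left(189654 + V{\left(p{\left(13,-7 \right)},-349 \right)}\right) = 245527 - \left(190015 + 2774\right) = 245527 - 192789 = 52738$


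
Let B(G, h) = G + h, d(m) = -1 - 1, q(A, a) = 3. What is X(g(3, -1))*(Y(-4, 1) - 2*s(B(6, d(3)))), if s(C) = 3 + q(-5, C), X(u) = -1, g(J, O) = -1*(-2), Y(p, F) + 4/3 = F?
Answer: 37/3 ≈ 12.333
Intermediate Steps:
Y(p, F) = -4/3 + F
g(J, O) = 2
d(m) = -2
s(C) = 6 (s(C) = 3 + 3 = 6)
X(g(3, -1))*(Y(-4, 1) - 2*s(B(6, d(3)))) = -((-4/3 + 1) - 2*6) = -(-⅓ - 12) = -1*(-37/3) = 37/3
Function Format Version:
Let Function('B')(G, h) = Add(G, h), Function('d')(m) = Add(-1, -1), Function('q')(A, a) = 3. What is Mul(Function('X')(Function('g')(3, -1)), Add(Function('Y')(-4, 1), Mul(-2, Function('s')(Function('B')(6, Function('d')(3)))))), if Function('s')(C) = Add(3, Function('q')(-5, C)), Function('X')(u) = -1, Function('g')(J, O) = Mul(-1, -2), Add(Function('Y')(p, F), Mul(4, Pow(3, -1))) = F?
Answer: Rational(37, 3) ≈ 12.333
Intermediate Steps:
Function('Y')(p, F) = Add(Rational(-4, 3), F)
Function('g')(J, O) = 2
Function('d')(m) = -2
Function('s')(C) = 6 (Function('s')(C) = Add(3, 3) = 6)
Mul(Function('X')(Function('g')(3, -1)), Add(Function('Y')(-4, 1), Mul(-2, Function('s')(Function('B')(6, Function('d')(3)))))) = Mul(-1, Add(Add(Rational(-4, 3), 1), Mul(-2, 6))) = Mul(-1, Add(Rational(-1, 3), -12)) = Mul(-1, Rational(-37, 3)) = Rational(37, 3)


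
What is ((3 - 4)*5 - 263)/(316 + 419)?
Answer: -268/735 ≈ -0.36463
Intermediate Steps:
((3 - 4)*5 - 263)/(316 + 419) = (-1*5 - 263)/735 = (-5 - 263)*(1/735) = -268*1/735 = -268/735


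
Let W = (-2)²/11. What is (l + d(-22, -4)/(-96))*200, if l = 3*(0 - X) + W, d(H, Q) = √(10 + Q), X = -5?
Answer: 33800/11 - 25*√6/12 ≈ 3067.6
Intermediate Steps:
W = 4/11 (W = 4*(1/11) = 4/11 ≈ 0.36364)
l = 169/11 (l = 3*(0 - 1*(-5)) + 4/11 = 3*(0 + 5) + 4/11 = 3*5 + 4/11 = 15 + 4/11 = 169/11 ≈ 15.364)
(l + d(-22, -4)/(-96))*200 = (169/11 + √(10 - 4)/(-96))*200 = (169/11 + √6*(-1/96))*200 = (169/11 - √6/96)*200 = 33800/11 - 25*√6/12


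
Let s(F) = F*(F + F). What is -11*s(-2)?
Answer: -88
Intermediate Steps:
s(F) = 2*F² (s(F) = F*(2*F) = 2*F²)
-11*s(-2) = -22*(-2)² = -22*4 = -11*8 = -88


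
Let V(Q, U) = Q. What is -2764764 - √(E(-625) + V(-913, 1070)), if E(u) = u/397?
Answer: -2764764 - I*√144145142/397 ≈ -2.7648e+6 - 30.242*I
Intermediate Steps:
E(u) = u/397 (E(u) = u*(1/397) = u/397)
-2764764 - √(E(-625) + V(-913, 1070)) = -2764764 - √((1/397)*(-625) - 913) = -2764764 - √(-625/397 - 913) = -2764764 - √(-363086/397) = -2764764 - I*√144145142/397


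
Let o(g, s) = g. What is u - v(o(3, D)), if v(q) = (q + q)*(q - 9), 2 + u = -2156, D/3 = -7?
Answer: -2122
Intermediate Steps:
D = -21 (D = 3*(-7) = -21)
u = -2158 (u = -2 - 2156 = -2158)
v(q) = 2*q*(-9 + q) (v(q) = (2*q)*(-9 + q) = 2*q*(-9 + q))
u - v(o(3, D)) = -2158 - 2*3*(-9 + 3) = -2158 - 2*3*(-6) = -2158 - 1*(-36) = -2158 + 36 = -2122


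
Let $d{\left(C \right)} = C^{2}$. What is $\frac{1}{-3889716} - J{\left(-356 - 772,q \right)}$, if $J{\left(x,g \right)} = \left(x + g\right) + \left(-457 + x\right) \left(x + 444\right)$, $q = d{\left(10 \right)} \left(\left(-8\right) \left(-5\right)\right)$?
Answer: $- \frac{4228167968593}{3889716} \approx -1.087 \cdot 10^{6}$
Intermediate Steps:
$q = 4000$ ($q = 10^{2} \left(\left(-8\right) \left(-5\right)\right) = 100 \cdot 40 = 4000$)
$J{\left(x,g \right)} = g + x + \left(-457 + x\right) \left(444 + x\right)$ ($J{\left(x,g \right)} = \left(g + x\right) + \left(-457 + x\right) \left(444 + x\right) = g + x + \left(-457 + x\right) \left(444 + x\right)$)
$\frac{1}{-3889716} - J{\left(-356 - 772,q \right)} = \frac{1}{-3889716} - \left(-202908 + 4000 + \left(-356 - 772\right)^{2} - 12 \left(-356 - 772\right)\right) = - \frac{1}{3889716} - \left(-202908 + 4000 + \left(-356 - 772\right)^{2} - 12 \left(-356 - 772\right)\right) = - \frac{1}{3889716} - \left(-202908 + 4000 + \left(-1128\right)^{2} - -13536\right) = - \frac{1}{3889716} - \left(-202908 + 4000 + 1272384 + 13536\right) = - \frac{1}{3889716} - 1087012 = - \frac{4228167968593}{3889716}$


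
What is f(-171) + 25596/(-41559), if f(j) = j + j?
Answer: -4746258/13853 ≈ -342.62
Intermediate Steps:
f(j) = 2*j
f(-171) + 25596/(-41559) = 2*(-171) + 25596/(-41559) = -342 + 25596*(-1/41559) = -342 - 8532/13853 = -4746258/13853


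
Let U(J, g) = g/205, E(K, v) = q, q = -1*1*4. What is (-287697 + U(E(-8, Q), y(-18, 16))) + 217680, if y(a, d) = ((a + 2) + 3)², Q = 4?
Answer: -14353316/205 ≈ -70016.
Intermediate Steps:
y(a, d) = (5 + a)² (y(a, d) = ((2 + a) + 3)² = (5 + a)²)
q = -4 (q = -1*4 = -4)
E(K, v) = -4
U(J, g) = g/205 (U(J, g) = g*(1/205) = g/205)
(-287697 + U(E(-8, Q), y(-18, 16))) + 217680 = (-287697 + (5 - 18)²/205) + 217680 = (-287697 + (1/205)*(-13)²) + 217680 = (-287697 + (1/205)*169) + 217680 = (-287697 + 169/205) + 217680 = -58977716/205 + 217680 = -14353316/205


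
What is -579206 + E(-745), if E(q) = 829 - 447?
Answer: -578824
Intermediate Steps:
E(q) = 382
-579206 + E(-745) = -579206 + 382 = -578824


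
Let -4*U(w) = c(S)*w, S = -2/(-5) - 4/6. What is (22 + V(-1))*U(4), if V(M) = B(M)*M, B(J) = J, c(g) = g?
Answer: 92/15 ≈ 6.1333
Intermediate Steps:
S = -4/15 (S = -2*(-⅕) - 4*⅙ = ⅖ - ⅔ = -4/15 ≈ -0.26667)
U(w) = w/15 (U(w) = -(-1)*w/15 = w/15)
V(M) = M² (V(M) = M*M = M²)
(22 + V(-1))*U(4) = (22 + (-1)²)*((1/15)*4) = (22 + 1)*(4/15) = 23*(4/15) = 92/15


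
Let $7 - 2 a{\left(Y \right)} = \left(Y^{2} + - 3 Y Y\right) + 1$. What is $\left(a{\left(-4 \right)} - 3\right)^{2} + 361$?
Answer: $617$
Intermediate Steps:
$a{\left(Y \right)} = 3 + Y^{2}$ ($a{\left(Y \right)} = \frac{7}{2} - \frac{\left(Y^{2} + - 3 Y Y\right) + 1}{2} = \frac{7}{2} - \frac{\left(Y^{2} - 3 Y^{2}\right) + 1}{2} = \frac{7}{2} - \frac{- 2 Y^{2} + 1}{2} = \frac{7}{2} - \frac{1 - 2 Y^{2}}{2} = \frac{7}{2} + \left(- \frac{1}{2} + Y^{2}\right) = 3 + Y^{2}$)
$\left(a{\left(-4 \right)} - 3\right)^{2} + 361 = \left(\left(3 + \left(-4\right)^{2}\right) - 3\right)^{2} + 361 = \left(\left(3 + 16\right) - 3\right)^{2} + 361 = \left(19 - 3\right)^{2} + 361 = 16^{2} + 361 = 256 + 361 = 617$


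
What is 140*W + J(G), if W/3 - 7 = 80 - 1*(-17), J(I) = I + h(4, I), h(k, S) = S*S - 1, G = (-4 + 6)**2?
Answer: 43699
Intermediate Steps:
G = 4 (G = 2**2 = 4)
h(k, S) = -1 + S**2 (h(k, S) = S**2 - 1 = -1 + S**2)
J(I) = -1 + I + I**2 (J(I) = I + (-1 + I**2) = -1 + I + I**2)
W = 312 (W = 21 + 3*(80 - 1*(-17)) = 21 + 3*(80 + 17) = 21 + 3*97 = 21 + 291 = 312)
140*W + J(G) = 140*312 + (-1 + 4 + 4**2) = 43680 + (-1 + 4 + 16) = 43680 + 19 = 43699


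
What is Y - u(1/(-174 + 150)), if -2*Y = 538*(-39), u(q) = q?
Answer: 251785/24 ≈ 10491.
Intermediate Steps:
Y = 10491 (Y = -269*(-39) = -½*(-20982) = 10491)
Y - u(1/(-174 + 150)) = 10491 - 1/(-174 + 150) = 10491 - 1/(-24) = 10491 - 1*(-1/24) = 10491 + 1/24 = 251785/24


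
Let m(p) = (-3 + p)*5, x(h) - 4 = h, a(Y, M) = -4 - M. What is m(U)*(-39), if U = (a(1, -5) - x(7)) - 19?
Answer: 6240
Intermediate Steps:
x(h) = 4 + h
U = -29 (U = ((-4 - 1*(-5)) - (4 + 7)) - 19 = ((-4 + 5) - 1*11) - 19 = (1 - 11) - 19 = -10 - 19 = -29)
m(p) = -15 + 5*p
m(U)*(-39) = (-15 + 5*(-29))*(-39) = (-15 - 145)*(-39) = -160*(-39) = 6240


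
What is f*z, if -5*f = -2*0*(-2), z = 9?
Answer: 0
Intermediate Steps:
f = 0 (f = -(-2*0)*(-2)/5 = -0*(-2) = -⅕*0 = 0)
f*z = 0*9 = 0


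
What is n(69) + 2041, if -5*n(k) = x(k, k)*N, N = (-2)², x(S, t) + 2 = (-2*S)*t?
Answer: 48301/5 ≈ 9660.2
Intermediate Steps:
x(S, t) = -2 - 2*S*t (x(S, t) = -2 + (-2*S)*t = -2 - 2*S*t)
N = 4
n(k) = 8/5 + 8*k²/5 (n(k) = -(-2 - 2*k*k)*4/5 = -(-2 - 2*k²)*4/5 = -(-8 - 8*k²)/5 = 8/5 + 8*k²/5)
n(69) + 2041 = (8/5 + (8/5)*69²) + 2041 = (8/5 + (8/5)*4761) + 2041 = (8/5 + 38088/5) + 2041 = 38096/5 + 2041 = 48301/5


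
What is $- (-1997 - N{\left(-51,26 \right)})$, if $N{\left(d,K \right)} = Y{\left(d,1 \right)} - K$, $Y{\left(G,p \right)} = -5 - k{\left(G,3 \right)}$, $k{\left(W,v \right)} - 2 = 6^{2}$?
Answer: $1928$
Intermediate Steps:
$k{\left(W,v \right)} = 38$ ($k{\left(W,v \right)} = 2 + 6^{2} = 2 + 36 = 38$)
$Y{\left(G,p \right)} = -43$ ($Y{\left(G,p \right)} = -5 - 38 = -43$)
$N{\left(d,K \right)} = -43 - K$
$- (-1997 - N{\left(-51,26 \right)}) = - (-1997 - \left(-43 - 26\right)) = - (-1997 - -69) = - (-1997 + 69) = \left(-1\right) \left(-1928\right) = 1928$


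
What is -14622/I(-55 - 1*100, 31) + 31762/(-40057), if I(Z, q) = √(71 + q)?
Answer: -31762/40057 - 2437*√102/17 ≈ -1448.6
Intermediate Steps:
-14622/I(-55 - 1*100, 31) + 31762/(-40057) = -14622/√(71 + 31) + 31762/(-40057) = -14622*√102/102 + 31762*(-1/40057) = -2437*√102/17 - 31762/40057 = -31762/40057 - 2437*√102/17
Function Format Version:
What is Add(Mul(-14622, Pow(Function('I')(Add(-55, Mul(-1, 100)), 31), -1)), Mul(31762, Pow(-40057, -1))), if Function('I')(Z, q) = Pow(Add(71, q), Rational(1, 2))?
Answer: Add(Rational(-31762, 40057), Mul(Rational(-2437, 17), Pow(102, Rational(1, 2)))) ≈ -1448.6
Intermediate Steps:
Add(Mul(-14622, Pow(Function('I')(Add(-55, Mul(-1, 100)), 31), -1)), Mul(31762, Pow(-40057, -1))) = Add(Mul(-14622, Pow(Pow(Add(71, 31), Rational(1, 2)), -1)), Mul(31762, Pow(-40057, -1))) = Add(Mul(-14622, Pow(Pow(102, Rational(1, 2)), -1)), Mul(31762, Rational(-1, 40057))) = Add(Mul(-14622, Mul(Rational(1, 102), Pow(102, Rational(1, 2)))), Rational(-31762, 40057)) = Add(Mul(Rational(-2437, 17), Pow(102, Rational(1, 2))), Rational(-31762, 40057)) = Add(Rational(-31762, 40057), Mul(Rational(-2437, 17), Pow(102, Rational(1, 2))))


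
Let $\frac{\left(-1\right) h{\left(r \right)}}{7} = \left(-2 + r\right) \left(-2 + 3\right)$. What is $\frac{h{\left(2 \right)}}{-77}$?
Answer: $0$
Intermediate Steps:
$h{\left(r \right)} = 14 - 7 r$ ($h{\left(r \right)} = - 7 \left(-2 + r\right) \left(-2 + 3\right) = - 7 \left(-2 + r\right) 1 = - 7 \left(-2 + r\right) = 14 - 7 r$)
$\frac{h{\left(2 \right)}}{-77} = \frac{14 - 14}{-77} = \left(14 - 14\right) \left(- \frac{1}{77}\right) = 0 \left(- \frac{1}{77}\right) = 0$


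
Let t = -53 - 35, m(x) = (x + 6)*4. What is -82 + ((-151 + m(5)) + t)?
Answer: -277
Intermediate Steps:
m(x) = 24 + 4*x (m(x) = (6 + x)*4 = 24 + 4*x)
t = -88
-82 + ((-151 + m(5)) + t) = -82 + ((-151 + (24 + 4*5)) - 88) = -82 + ((-151 + (24 + 20)) - 88) = -82 + ((-151 + 44) - 88) = -82 + (-107 - 88) = -82 - 195 = -277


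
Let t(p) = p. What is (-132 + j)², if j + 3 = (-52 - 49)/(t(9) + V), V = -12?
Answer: 92416/9 ≈ 10268.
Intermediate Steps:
j = 92/3 (j = -3 + (-52 - 49)/(9 - 12) = -3 - 101/(-3) = -3 - 101*(-⅓) = -3 + 101/3 = 92/3 ≈ 30.667)
(-132 + j)² = (-132 + 92/3)² = (-304/3)² = 92416/9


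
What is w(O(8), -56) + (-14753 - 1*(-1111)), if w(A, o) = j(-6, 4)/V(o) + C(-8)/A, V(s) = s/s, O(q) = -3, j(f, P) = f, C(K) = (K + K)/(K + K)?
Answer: -40945/3 ≈ -13648.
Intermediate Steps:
C(K) = 1 (C(K) = (2*K)/((2*K)) = (2*K)*(1/(2*K)) = 1)
V(s) = 1
w(A, o) = -6 + 1/A (w(A, o) = -6/1 + 1/A = -6*1 + 1/A = -6 + 1/A)
w(O(8), -56) + (-14753 - 1*(-1111)) = (-6 + 1/(-3)) + (-14753 - 1*(-1111)) = (-6 - ⅓) + (-14753 + 1111) = -19/3 - 13642 = -40945/3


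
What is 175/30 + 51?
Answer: 341/6 ≈ 56.833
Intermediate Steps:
175/30 + 51 = 175*(1/30) + 51 = 35/6 + 51 = 341/6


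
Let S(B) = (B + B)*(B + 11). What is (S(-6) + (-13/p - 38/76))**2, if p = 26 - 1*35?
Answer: 1129969/324 ≈ 3487.6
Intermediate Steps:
S(B) = 2*B*(11 + B) (S(B) = (2*B)*(11 + B) = 2*B*(11 + B))
p = -9 (p = 26 - 35 = -9)
(S(-6) + (-13/p - 38/76))**2 = (2*(-6)*(11 - 6) + (-13/(-9) - 38/76))**2 = (2*(-6)*5 + (-13*(-1/9) - 38*1/76))**2 = (-60 + (13/9 - 1/2))**2 = (-60 + 17/18)**2 = (-1063/18)**2 = 1129969/324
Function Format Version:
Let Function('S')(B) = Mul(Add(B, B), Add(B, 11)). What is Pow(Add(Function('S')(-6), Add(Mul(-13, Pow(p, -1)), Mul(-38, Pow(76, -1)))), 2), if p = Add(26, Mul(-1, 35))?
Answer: Rational(1129969, 324) ≈ 3487.6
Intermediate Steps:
Function('S')(B) = Mul(2, B, Add(11, B)) (Function('S')(B) = Mul(Mul(2, B), Add(11, B)) = Mul(2, B, Add(11, B)))
p = -9 (p = Add(26, -35) = -9)
Pow(Add(Function('S')(-6), Add(Mul(-13, Pow(p, -1)), Mul(-38, Pow(76, -1)))), 2) = Pow(Add(Mul(2, -6, Add(11, -6)), Add(Mul(-13, Pow(-9, -1)), Mul(-38, Pow(76, -1)))), 2) = Pow(Add(Mul(2, -6, 5), Add(Mul(-13, Rational(-1, 9)), Mul(-38, Rational(1, 76)))), 2) = Pow(Add(-60, Add(Rational(13, 9), Rational(-1, 2))), 2) = Pow(Add(-60, Rational(17, 18)), 2) = Pow(Rational(-1063, 18), 2) = Rational(1129969, 324)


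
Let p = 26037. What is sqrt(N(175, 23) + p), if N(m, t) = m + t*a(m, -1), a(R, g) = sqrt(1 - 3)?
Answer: sqrt(26212 + 23*I*sqrt(2)) ≈ 161.9 + 0.1*I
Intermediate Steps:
a(R, g) = I*sqrt(2) (a(R, g) = sqrt(-2) = I*sqrt(2))
N(m, t) = m + I*t*sqrt(2) (N(m, t) = m + t*(I*sqrt(2)) = m + I*t*sqrt(2))
sqrt(N(175, 23) + p) = sqrt((175 + I*23*sqrt(2)) + 26037) = sqrt((175 + 23*I*sqrt(2)) + 26037) = sqrt(26212 + 23*I*sqrt(2))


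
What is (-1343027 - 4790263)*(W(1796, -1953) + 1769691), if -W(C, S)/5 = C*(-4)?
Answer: -11074335890190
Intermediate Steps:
W(C, S) = 20*C (W(C, S) = -5*C*(-4) = -(-20)*C = 20*C)
(-1343027 - 4790263)*(W(1796, -1953) + 1769691) = (-1343027 - 4790263)*(20*1796 + 1769691) = -6133290*(35920 + 1769691) = -6133290*1805611 = -11074335890190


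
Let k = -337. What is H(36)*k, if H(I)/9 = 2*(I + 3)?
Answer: -236574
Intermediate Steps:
H(I) = 54 + 18*I (H(I) = 9*(2*(I + 3)) = 9*(2*(3 + I)) = 9*(6 + 2*I) = 54 + 18*I)
H(36)*k = (54 + 18*36)*(-337) = (54 + 648)*(-337) = 702*(-337) = -236574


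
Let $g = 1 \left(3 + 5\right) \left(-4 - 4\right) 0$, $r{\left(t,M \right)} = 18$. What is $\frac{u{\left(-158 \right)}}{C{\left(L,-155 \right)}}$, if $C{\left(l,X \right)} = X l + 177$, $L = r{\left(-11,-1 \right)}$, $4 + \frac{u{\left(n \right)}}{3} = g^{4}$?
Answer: $\frac{4}{871} \approx 0.0045924$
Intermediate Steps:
$g = 0$ ($g = 1 \cdot 8 \left(-8\right) 0 = 1 \left(-64\right) 0 = \left(-64\right) 0 = 0$)
$u{\left(n \right)} = -12$ ($u{\left(n \right)} = -12 + 3 \cdot 0^{4} = -12 + 3 \cdot 0 = -12 + 0 = -12$)
$L = 18$
$C{\left(l,X \right)} = 177 + X l$
$\frac{u{\left(-158 \right)}}{C{\left(L,-155 \right)}} = - \frac{12}{177 - 2790} = - \frac{12}{-2613} = \left(-12\right) \left(- \frac{1}{2613}\right) = \frac{4}{871}$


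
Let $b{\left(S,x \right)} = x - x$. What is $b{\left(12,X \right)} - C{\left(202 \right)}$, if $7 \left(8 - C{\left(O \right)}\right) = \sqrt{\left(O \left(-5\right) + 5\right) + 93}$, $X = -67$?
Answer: $-8 + \frac{4 i \sqrt{57}}{7} \approx -8.0 + 4.3142 i$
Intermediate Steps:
$C{\left(O \right)} = 8 - \frac{\sqrt{98 - 5 O}}{7}$ ($C{\left(O \right)} = 8 - \frac{\sqrt{\left(O \left(-5\right) + 5\right) + 93}}{7} = 8 - \frac{\sqrt{\left(- 5 O + 5\right) + 93}}{7} = 8 - \frac{\sqrt{\left(5 - 5 O\right) + 93}}{7} = 8 - \frac{\sqrt{98 - 5 O}}{7}$)
$b{\left(S,x \right)} = 0$
$b{\left(12,X \right)} - C{\left(202 \right)} = 0 - \left(8 - \frac{\sqrt{98 - 1010}}{7}\right) = 0 - \left(8 - \frac{\sqrt{-912}}{7}\right) = 0 - \left(8 - \frac{4 i \sqrt{57}}{7}\right) = -8 + \frac{4 i \sqrt{57}}{7}$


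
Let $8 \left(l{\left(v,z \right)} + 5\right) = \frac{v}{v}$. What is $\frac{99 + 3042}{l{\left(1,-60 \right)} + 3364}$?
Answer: $\frac{72}{77} \approx 0.93507$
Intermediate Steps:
$l{\left(v,z \right)} = - \frac{39}{8}$ ($l{\left(v,z \right)} = -5 + \frac{v \frac{1}{v}}{8} = -5 + \frac{1}{8} \cdot 1 = -5 + \frac{1}{8} = - \frac{39}{8}$)
$\frac{99 + 3042}{l{\left(1,-60 \right)} + 3364} = \frac{99 + 3042}{- \frac{39}{8} + 3364} = \frac{3141}{\frac{26873}{8}} = 3141 \cdot \frac{8}{26873} = \frac{72}{77}$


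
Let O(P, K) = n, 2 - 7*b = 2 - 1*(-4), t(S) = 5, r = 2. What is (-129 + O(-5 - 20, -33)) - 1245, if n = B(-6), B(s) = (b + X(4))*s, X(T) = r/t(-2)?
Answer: -48054/35 ≈ -1373.0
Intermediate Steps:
X(T) = ⅖ (X(T) = 2/5 = 2*(⅕) = ⅖)
b = -4/7 (b = 2/7 - (2 - 1*(-4))/7 = 2/7 - (2 + 4)/7 = 2/7 - ⅐*6 = 2/7 - 6/7 = -4/7 ≈ -0.57143)
B(s) = -6*s/35 (B(s) = (-4/7 + ⅖)*s = -6*s/35)
n = 36/35 (n = -6/35*(-6) = 36/35 ≈ 1.0286)
O(P, K) = 36/35
(-129 + O(-5 - 20, -33)) - 1245 = (-129 + 36/35) - 1245 = -4479/35 - 1245 = -48054/35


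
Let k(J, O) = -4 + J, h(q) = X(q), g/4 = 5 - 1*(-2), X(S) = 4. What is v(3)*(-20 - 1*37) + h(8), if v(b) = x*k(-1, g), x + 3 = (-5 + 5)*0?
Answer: -851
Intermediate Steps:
x = -3 (x = -3 + (-5 + 5)*0 = -3 + 0*0 = -3 + 0 = -3)
g = 28 (g = 4*(5 - 1*(-2)) = 4*(5 + 2) = 4*7 = 28)
h(q) = 4
v(b) = 15 (v(b) = -3*(-4 - 1) = -3*(-5) = 15)
v(3)*(-20 - 1*37) + h(8) = 15*(-20 - 1*37) + 4 = 15*(-20 - 37) + 4 = 15*(-57) + 4 = -855 + 4 = -851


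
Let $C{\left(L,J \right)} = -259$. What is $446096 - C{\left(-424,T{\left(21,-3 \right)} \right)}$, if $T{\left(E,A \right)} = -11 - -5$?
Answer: $446355$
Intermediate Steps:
$T{\left(E,A \right)} = -6$ ($T{\left(E,A \right)} = -11 + 5 = -6$)
$446096 - C{\left(-424,T{\left(21,-3 \right)} \right)} = 446096 - -259 = 446096 + 259 = 446355$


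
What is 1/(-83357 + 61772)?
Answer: -1/21585 ≈ -4.6328e-5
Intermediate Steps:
1/(-83357 + 61772) = 1/(-21585) = -1/21585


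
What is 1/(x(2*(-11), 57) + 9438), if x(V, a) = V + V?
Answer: 1/9394 ≈ 0.00010645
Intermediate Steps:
x(V, a) = 2*V
1/(x(2*(-11), 57) + 9438) = 1/(2*(2*(-11)) + 9438) = 1/(2*(-22) + 9438) = 1/(-44 + 9438) = 1/9394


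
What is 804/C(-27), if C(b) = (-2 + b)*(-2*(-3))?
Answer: -134/29 ≈ -4.6207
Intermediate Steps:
C(b) = -12 + 6*b (C(b) = (-2 + b)*6 = -12 + 6*b)
804/C(-27) = 804/(-12 + 6*(-27)) = 804/(-12 - 162) = 804/(-174) = 804*(-1/174) = -134/29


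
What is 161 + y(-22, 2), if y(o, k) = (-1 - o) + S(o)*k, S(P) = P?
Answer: 138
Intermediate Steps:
y(o, k) = -1 - o + k*o (y(o, k) = (-1 - o) + o*k = (-1 - o) + k*o = -1 - o + k*o)
161 + y(-22, 2) = 161 + (-1 - 1*(-22) + 2*(-22)) = 161 + (-1 + 22 - 44) = 161 - 23 = 138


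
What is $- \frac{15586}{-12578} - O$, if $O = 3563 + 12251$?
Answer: $- \frac{99446453}{6289} \approx -15813.0$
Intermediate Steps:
$O = 15814$
$- \frac{15586}{-12578} - O = - \frac{15586}{-12578} - 15814 = \left(-15586\right) \left(- \frac{1}{12578}\right) - 15814 = \frac{7793}{6289} - 15814 = - \frac{99446453}{6289}$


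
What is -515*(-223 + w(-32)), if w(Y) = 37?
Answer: 95790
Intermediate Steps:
-515*(-223 + w(-32)) = -515*(-223 + 37) = -515*(-186) = 95790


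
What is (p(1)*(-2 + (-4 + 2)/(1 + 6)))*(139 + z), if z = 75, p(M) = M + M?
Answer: -6848/7 ≈ -978.29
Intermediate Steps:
p(M) = 2*M
(p(1)*(-2 + (-4 + 2)/(1 + 6)))*(139 + z) = ((2*1)*(-2 + (-4 + 2)/(1 + 6)))*(139 + 75) = (2*(-2 - 2/7))*214 = (2*(-16/7))*214 = -32/7*214 = -6848/7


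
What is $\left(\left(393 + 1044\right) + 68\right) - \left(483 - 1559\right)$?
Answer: $2581$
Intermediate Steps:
$\left(\left(393 + 1044\right) + 68\right) - \left(483 - 1559\right) = \left(1437 + 68\right) - \left(483 - 1559\right) = 1505 - -1076 = 1505 + 1076 = 2581$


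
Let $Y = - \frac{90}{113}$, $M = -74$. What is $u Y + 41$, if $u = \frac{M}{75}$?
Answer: $\frac{23609}{565} \approx 41.786$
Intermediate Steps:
$u = - \frac{74}{75} \approx -0.98667$
$Y = - \frac{90}{113}$ ($Y = \left(-90\right) \frac{1}{113} = - \frac{90}{113} \approx -0.79646$)
$u Y + 41 = \left(- \frac{74}{75}\right) \left(- \frac{90}{113}\right) + 41 = \frac{444}{565} + 41 = \frac{23609}{565}$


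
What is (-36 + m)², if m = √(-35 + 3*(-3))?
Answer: 1252 - 144*I*√11 ≈ 1252.0 - 477.59*I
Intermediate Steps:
m = 2*I*√11 (m = √(-35 - 9) = √(-44) = 2*I*√11 ≈ 6.6332*I)
(-36 + m)² = (-36 + 2*I*√11)²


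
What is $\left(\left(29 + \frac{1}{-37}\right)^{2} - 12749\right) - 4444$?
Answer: $- \frac{22388033}{1369} \approx -16354.0$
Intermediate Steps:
$\left(\left(29 + \frac{1}{-37}\right)^{2} - 12749\right) - 4444 = \left(\left(29 - \frac{1}{37}\right)^{2} - 12749\right) - 4444 = \left(\left(\frac{1072}{37}\right)^{2} - 12749\right) - 4444 = \left(\frac{1149184}{1369} - 12749\right) - 4444 = - \frac{16304197}{1369} - 4444 = - \frac{22388033}{1369}$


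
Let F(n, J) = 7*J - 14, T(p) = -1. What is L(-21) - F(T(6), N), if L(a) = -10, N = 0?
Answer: 4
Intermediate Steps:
F(n, J) = -14 + 7*J
L(-21) - F(T(6), N) = -10 - (-14 + 7*0) = -10 - (-14 + 0) = -10 - 1*(-14) = -10 + 14 = 4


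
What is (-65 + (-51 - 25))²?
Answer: 19881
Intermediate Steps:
(-65 + (-51 - 25))² = (-65 - 76)² = (-141)² = 19881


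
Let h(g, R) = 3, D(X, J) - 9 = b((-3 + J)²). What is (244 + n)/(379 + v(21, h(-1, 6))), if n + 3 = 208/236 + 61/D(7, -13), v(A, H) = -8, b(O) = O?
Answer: 3785414/5800585 ≈ 0.65259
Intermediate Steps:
D(X, J) = 9 + (-3 + J)²
n = -29526/15635 (n = -3 + (208/236 + 61/(9 + (-3 - 13)²)) = -3 + (208*(1/236) + 61/(9 + (-16)²)) = -3 + (52/59 + 61/(9 + 256)) = -3 + (52/59 + 61/265) = -3 + 17379/15635 = -29526/15635 ≈ -1.8885)
(244 + n)/(379 + v(21, h(-1, 6))) = (244 - 29526/15635)/(379 - 8) = (3785414/15635)/371 = (3785414/15635)*(1/371) = 3785414/5800585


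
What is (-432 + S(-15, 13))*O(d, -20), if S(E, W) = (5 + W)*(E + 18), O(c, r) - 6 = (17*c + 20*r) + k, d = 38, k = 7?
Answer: -97902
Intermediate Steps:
O(c, r) = 13 + 17*c + 20*r (O(c, r) = 6 + ((17*c + 20*r) + 7) = 6 + (7 + 17*c + 20*r) = 13 + 17*c + 20*r)
S(E, W) = (5 + W)*(18 + E)
(-432 + S(-15, 13))*O(d, -20) = (-432 + (90 + 5*(-15) + 18*13 - 15*13))*(13 + 17*38 + 20*(-20)) = (-432 + (90 - 75 + 234 - 195))*(13 + 646 - 400) = (-432 + 54)*259 = -378*259 = -97902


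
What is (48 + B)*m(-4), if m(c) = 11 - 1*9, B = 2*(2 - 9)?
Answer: 68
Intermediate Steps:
B = -14 (B = 2*(-7) = -14)
m(c) = 2 (m(c) = 11 - 9 = 2)
(48 + B)*m(-4) = (48 - 14)*2 = 34*2 = 68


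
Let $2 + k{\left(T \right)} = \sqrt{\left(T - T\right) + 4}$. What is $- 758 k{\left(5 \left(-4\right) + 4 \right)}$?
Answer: $0$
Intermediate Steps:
$k{\left(T \right)} = 0$ ($k{\left(T \right)} = -2 + \sqrt{\left(T - T\right) + 4} = -2 + \sqrt{0 + 4} = -2 + \sqrt{4} = -2 + 2 = 0$)
$- 758 k{\left(5 \left(-4\right) + 4 \right)} = \left(-758\right) 0 = 0$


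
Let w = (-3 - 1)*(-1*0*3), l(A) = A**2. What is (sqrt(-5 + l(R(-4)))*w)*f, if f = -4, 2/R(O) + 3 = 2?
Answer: 0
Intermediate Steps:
R(O) = -2 (R(O) = 2/(-3 + 2) = 2/(-1) = 2*(-1) = -2)
w = 0 (w = -0*3 = -4*0 = 0)
(sqrt(-5 + l(R(-4)))*w)*f = (sqrt(-5 + (-2)**2)*0)*(-4) = (sqrt(-5 + 4)*0)*(-4) = (sqrt(-1)*0)*(-4) = (I*0)*(-4) = 0*(-4) = 0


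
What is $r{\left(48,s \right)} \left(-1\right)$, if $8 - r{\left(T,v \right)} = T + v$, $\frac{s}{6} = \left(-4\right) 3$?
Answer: $-32$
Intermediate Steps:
$s = -72$ ($s = 6 \left(\left(-4\right) 3\right) = 6 \left(-12\right) = -72$)
$r{\left(T,v \right)} = 8 - T - v$ ($r{\left(T,v \right)} = 8 - \left(T + v\right) = 8 - T - v$)
$r{\left(48,s \right)} \left(-1\right) = \left(8 - 48 - -72\right) \left(-1\right) = \left(8 - 48 + 72\right) \left(-1\right) = 32 \left(-1\right) = -32$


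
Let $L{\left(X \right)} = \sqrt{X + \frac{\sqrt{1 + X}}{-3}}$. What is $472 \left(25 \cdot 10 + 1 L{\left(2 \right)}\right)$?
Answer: $118000 + \frac{472 \sqrt{18 - 3 \sqrt{3}}}{3} \approx 1.1856 \cdot 10^{5}$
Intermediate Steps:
$L{\left(X \right)} = \sqrt{X - \frac{\sqrt{1 + X}}{3}}$ ($L{\left(X \right)} = \sqrt{X + \sqrt{1 + X} \left(- \frac{1}{3}\right)} = \sqrt{X - \frac{\sqrt{1 + X}}{3}}$)
$472 \left(25 \cdot 10 + 1 L{\left(2 \right)}\right) = 472 \left(25 \cdot 10 + 1 \frac{\sqrt{- 3 \sqrt{1 + 2} + 9 \cdot 2}}{3}\right) = 472 \left(250 + 1 \frac{\sqrt{- 3 \sqrt{3} + 18}}{3}\right) = 472 \left(250 + 1 \frac{\sqrt{18 - 3 \sqrt{3}}}{3}\right) = 472 \left(250 + \frac{\sqrt{18 - 3 \sqrt{3}}}{3}\right) = 118000 + \frac{472 \sqrt{18 - 3 \sqrt{3}}}{3}$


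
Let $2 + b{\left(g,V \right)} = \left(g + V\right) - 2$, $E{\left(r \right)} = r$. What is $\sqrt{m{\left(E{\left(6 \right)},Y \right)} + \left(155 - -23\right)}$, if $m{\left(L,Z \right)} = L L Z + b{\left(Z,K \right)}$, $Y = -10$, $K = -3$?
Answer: $i \sqrt{199} \approx 14.107 i$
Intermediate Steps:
$b{\left(g,V \right)} = -4 + V + g$ ($b{\left(g,V \right)} = -2 - \left(2 - V - g\right) = -2 + \left(-2 + V + g\right) = -4 + V + g$)
$m{\left(L,Z \right)} = -7 + Z + Z L^{2}$ ($m{\left(L,Z \right)} = L L Z - \left(7 - Z\right) = L^{2} Z + \left(-7 + Z\right) = Z L^{2} + \left(-7 + Z\right) = -7 + Z + Z L^{2}$)
$\sqrt{m{\left(E{\left(6 \right)},Y \right)} + \left(155 - -23\right)} = \sqrt{\left(-7 - 10 - 10 \cdot 6^{2}\right) + \left(155 - -23\right)} = \sqrt{\left(-7 - 10 - 360\right) + \left(155 + 23\right)} = \sqrt{\left(-7 - 10 - 360\right) + 178} = \sqrt{-377 + 178} = \sqrt{-199} = i \sqrt{199}$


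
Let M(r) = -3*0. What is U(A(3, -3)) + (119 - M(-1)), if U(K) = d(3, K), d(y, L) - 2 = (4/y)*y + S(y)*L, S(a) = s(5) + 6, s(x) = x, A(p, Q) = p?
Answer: 158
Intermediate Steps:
M(r) = 0
S(a) = 11 (S(a) = 5 + 6 = 11)
d(y, L) = 6 + 11*L (d(y, L) = 2 + ((4/y)*y + 11*L) = 2 + (4 + 11*L) = 6 + 11*L)
U(K) = 6 + 11*K
U(A(3, -3)) + (119 - M(-1)) = (6 + 11*3) + (119 - 1*0) = (6 + 33) + (119 + 0) = 39 + 119 = 158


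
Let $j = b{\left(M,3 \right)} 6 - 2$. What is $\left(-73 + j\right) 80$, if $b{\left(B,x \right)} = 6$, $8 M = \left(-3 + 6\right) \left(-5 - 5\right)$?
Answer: $-3120$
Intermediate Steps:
$M = - \frac{15}{4}$ ($M = \frac{\left(-3 + 6\right) \left(-5 - 5\right)}{8} = \frac{3 \left(-10\right)}{8} = \frac{1}{8} \left(-30\right) = - \frac{15}{4} \approx -3.75$)
$j = 34$ ($j = 6 \cdot 6 - 2 = 36 - 2 = 34$)
$\left(-73 + j\right) 80 = \left(-73 + 34\right) 80 = \left(-39\right) 80 = -3120$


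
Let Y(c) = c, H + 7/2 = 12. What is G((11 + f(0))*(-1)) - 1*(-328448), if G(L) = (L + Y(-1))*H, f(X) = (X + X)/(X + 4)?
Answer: 328346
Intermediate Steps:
H = 17/2 (H = -7/2 + 12 = 17/2 ≈ 8.5000)
f(X) = 2*X/(4 + X) (f(X) = (2*X)/(4 + X) = 2*X/(4 + X))
G(L) = -17/2 + 17*L/2 (G(L) = (L - 1)*(17/2) = (-1 + L)*(17/2) = -17/2 + 17*L/2)
G((11 + f(0))*(-1)) - 1*(-328448) = (-17/2 + 17*((11 + 2*0/(4 + 0))*(-1))/2) - 1*(-328448) = (-17/2 + 17*((11 + 2*0/4)*(-1))/2) + 328448 = (-17/2 + 17*((11 + 2*0*(1/4))*(-1))/2) + 328448 = (-17/2 + 17*((11 + 0)*(-1))/2) + 328448 = (-17/2 + 17*(11*(-1))/2) + 328448 = (-17/2 + (17/2)*(-11)) + 328448 = (-17/2 - 187/2) + 328448 = -102 + 328448 = 328346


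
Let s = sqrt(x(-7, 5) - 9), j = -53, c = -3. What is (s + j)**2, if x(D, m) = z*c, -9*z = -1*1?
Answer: 8399/3 - 212*I*sqrt(21)/3 ≈ 2799.7 - 323.84*I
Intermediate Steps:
z = 1/9 (z = -(-1)/9 = -1/9*(-1) = 1/9 ≈ 0.11111)
x(D, m) = -1/3 (x(D, m) = (1/9)*(-3) = -1/3)
s = 2*I*sqrt(21)/3 (s = sqrt(-1/3 - 9) = sqrt(-28/3) = 2*I*sqrt(21)/3 ≈ 3.055*I)
(s + j)**2 = (2*I*sqrt(21)/3 - 53)**2 = (-53 + 2*I*sqrt(21)/3)**2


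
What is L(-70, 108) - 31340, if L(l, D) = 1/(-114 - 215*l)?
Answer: -468094239/14936 ≈ -31340.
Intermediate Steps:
L(-70, 108) - 31340 = -1/(114 + 215*(-70)) - 31340 = -1/(114 - 15050) - 31340 = -1/(-14936) - 31340 = -1*(-1/14936) - 31340 = 1/14936 - 31340 = -468094239/14936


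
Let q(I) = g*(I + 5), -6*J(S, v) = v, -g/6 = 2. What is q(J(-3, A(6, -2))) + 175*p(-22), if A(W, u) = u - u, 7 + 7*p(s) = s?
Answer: -785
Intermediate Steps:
g = -12 (g = -6*2 = -12)
p(s) = -1 + s/7
A(W, u) = 0
J(S, v) = -v/6
q(I) = -60 - 12*I (q(I) = -12*(I + 5) = -12*(5 + I) = -60 - 12*I)
q(J(-3, A(6, -2))) + 175*p(-22) = (-60 - (-2)*0) + 175*(-1 + (⅐)*(-22)) = (-60 - 12*0) + 175*(-1 - 22/7) = (-60 + 0) + 175*(-29/7) = -60 - 725 = -785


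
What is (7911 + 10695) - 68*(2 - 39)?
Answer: 21122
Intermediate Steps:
(7911 + 10695) - 68*(2 - 39) = 18606 - 68*(-37) = 18606 + 2516 = 21122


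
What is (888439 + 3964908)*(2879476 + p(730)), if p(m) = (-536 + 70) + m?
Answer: 13976377489780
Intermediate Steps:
p(m) = -466 + m
(888439 + 3964908)*(2879476 + p(730)) = (888439 + 3964908)*(2879476 + (-466 + 730)) = 4853347*(2879476 + 264) = 4853347*2879740 = 13976377489780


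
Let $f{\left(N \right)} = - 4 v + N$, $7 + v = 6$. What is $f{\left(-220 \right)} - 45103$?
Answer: $-45319$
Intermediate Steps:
$v = -1$ ($v = -7 + 6 = -1$)
$f{\left(N \right)} = 4 + N$ ($f{\left(N \right)} = \left(-4\right) \left(-1\right) + N = 4 + N$)
$f{\left(-220 \right)} - 45103 = \left(4 - 220\right) - 45103 = -216 - 45103 = -45319$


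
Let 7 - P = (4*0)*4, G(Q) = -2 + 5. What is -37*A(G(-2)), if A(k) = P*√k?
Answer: -259*√3 ≈ -448.60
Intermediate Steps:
G(Q) = 3
P = 7 (P = 7 - 4*0*4 = 7 - 0*4 = 7 - 1*0 = 7 + 0 = 7)
A(k) = 7*√k
-37*A(G(-2)) = -259*√3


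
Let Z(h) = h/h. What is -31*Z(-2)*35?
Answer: -1085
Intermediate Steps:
Z(h) = 1
-31*Z(-2)*35 = -31*1*35 = -31*35 = -1085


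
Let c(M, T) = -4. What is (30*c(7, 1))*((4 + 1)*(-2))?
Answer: 1200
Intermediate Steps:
(30*c(7, 1))*((4 + 1)*(-2)) = (30*(-4))*((4 + 1)*(-2)) = -600*(-2) = -120*(-10) = 1200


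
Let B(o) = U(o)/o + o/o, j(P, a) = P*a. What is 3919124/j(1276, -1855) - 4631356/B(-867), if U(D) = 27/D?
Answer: -743169515248308/160470485 ≈ -4.6312e+6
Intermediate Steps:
B(o) = 1 + 27/o² (B(o) = (27/o)/o + o/o = 27/o² + 1 = 1 + 27/o²)
3919124/j(1276, -1855) - 4631356/B(-867) = 3919124/((1276*(-1855))) - 4631356/(1 + 27/(-867)²) = 3919124/(-2366980) - 4631356/(1 + 27*(1/751689)) = 3919124*(-1/2366980) - 4631356/(1 + 3/83521) = -89071/53795 - 4631356/83524/83521 = -89071/53795 - 4631356*83521/83524 = -89071/53795 - 96703871119/20881 = -743169515248308/160470485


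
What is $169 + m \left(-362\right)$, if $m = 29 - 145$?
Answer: $42161$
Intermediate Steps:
$m = -116$
$169 + m \left(-362\right) = 169 - -41992 = 169 + 41992 = 42161$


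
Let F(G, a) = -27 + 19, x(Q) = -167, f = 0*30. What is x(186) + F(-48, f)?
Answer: -175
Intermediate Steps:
f = 0
F(G, a) = -8
x(186) + F(-48, f) = -167 - 8 = -175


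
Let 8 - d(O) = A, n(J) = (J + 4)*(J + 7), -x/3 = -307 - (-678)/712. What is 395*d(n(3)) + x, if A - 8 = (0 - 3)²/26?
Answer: 3616377/4628 ≈ 781.41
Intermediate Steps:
x = 326859/356 (x = -3*(-307 - (-678)/712) = -3*(-307 - 1*(-339/356)) = -3*(-307 + 339/356) = -3*(-108953/356) = 326859/356 ≈ 918.14)
n(J) = (4 + J)*(7 + J)
A = 217/26 (A = 8 + (0 - 3)²/26 = 8 + (-3)²*(1/26) = 8 + 9*(1/26) = 8 + 9/26 = 217/26 ≈ 8.3462)
d(O) = -9/26 (d(O) = 8 - 1*217/26 = 8 - 217/26 = -9/26)
395*d(n(3)) + x = 395*(-9/26) + 326859/356 = -3555/26 + 326859/356 = 3616377/4628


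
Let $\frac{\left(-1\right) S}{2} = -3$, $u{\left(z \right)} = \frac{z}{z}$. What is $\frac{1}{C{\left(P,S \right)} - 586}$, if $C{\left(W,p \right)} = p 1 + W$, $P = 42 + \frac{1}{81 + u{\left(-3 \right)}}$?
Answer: $- \frac{82}{44115} \approx -0.0018588$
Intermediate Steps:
$u{\left(z \right)} = 1$
$S = 6$ ($S = \left(-2\right) \left(-3\right) = 6$)
$P = \frac{3445}{82}$ ($P = 42 + \frac{1}{81 + 1} = 42 + \frac{1}{82} = \frac{3445}{82} \approx 42.012$)
$C{\left(W,p \right)} = W + p$ ($C{\left(W,p \right)} = p + W = W + p$)
$\frac{1}{C{\left(P,S \right)} - 586} = \frac{1}{\left(\frac{3445}{82} + 6\right) - 586} = \frac{1}{\frac{3937}{82} - 586} = \frac{1}{- \frac{44115}{82}} = - \frac{82}{44115}$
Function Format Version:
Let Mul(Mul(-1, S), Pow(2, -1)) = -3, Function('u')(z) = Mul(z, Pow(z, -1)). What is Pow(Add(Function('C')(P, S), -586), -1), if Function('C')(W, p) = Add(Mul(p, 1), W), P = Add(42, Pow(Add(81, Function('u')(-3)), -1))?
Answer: Rational(-82, 44115) ≈ -0.0018588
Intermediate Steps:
Function('u')(z) = 1
S = 6 (S = Mul(-2, -3) = 6)
P = Rational(3445, 82) (P = Add(42, Pow(Add(81, 1), -1)) = Add(42, Pow(82, -1)) = Add(42, Rational(1, 82)) = Rational(3445, 82) ≈ 42.012)
Function('C')(W, p) = Add(W, p) (Function('C')(W, p) = Add(p, W) = Add(W, p))
Pow(Add(Function('C')(P, S), -586), -1) = Pow(Add(Add(Rational(3445, 82), 6), -586), -1) = Pow(Add(Rational(3937, 82), -586), -1) = Pow(Rational(-44115, 82), -1) = Rational(-82, 44115)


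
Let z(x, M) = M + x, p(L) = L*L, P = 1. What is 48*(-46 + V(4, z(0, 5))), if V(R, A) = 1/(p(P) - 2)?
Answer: -2256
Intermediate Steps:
p(L) = L**2
V(R, A) = -1 (V(R, A) = 1/(1**2 - 2) = 1/(1 - 2) = 1/(-1) = -1)
48*(-46 + V(4, z(0, 5))) = 48*(-46 - 1) = 48*(-47) = -2256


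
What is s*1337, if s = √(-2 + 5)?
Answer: 1337*√3 ≈ 2315.8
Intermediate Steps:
s = √3 ≈ 1.7320
s*1337 = √3*1337 = 1337*√3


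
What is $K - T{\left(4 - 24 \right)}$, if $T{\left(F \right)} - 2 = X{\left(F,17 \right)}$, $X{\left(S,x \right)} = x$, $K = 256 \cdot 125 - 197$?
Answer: $31784$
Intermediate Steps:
$K = 31803$ ($K = 32000 - 197 = 31803$)
$T{\left(F \right)} = 19$ ($T{\left(F \right)} = 2 + 17 = 19$)
$K - T{\left(4 - 24 \right)} = 31803 - 19 = 31784$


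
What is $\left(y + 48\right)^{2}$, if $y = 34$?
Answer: $6724$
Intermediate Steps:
$\left(y + 48\right)^{2} = \left(34 + 48\right)^{2} = 82^{2} = 6724$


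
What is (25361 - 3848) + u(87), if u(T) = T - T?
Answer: 21513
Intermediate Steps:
u(T) = 0
(25361 - 3848) + u(87) = (25361 - 3848) + 0 = 21513 + 0 = 21513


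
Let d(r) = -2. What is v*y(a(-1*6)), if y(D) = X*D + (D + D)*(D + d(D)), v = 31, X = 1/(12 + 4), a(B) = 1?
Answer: -961/16 ≈ -60.063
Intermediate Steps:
X = 1/16 ≈ 0.062500
y(D) = D/16 + 2*D*(-2 + D) (y(D) = D/16 + (D + D)*(D - 2) = D/16 + (2*D)*(-2 + D) = D/16 + 2*D*(-2 + D))
v*y(a(-1*6)) = 31*((1/16)*1*(-63 + 32*1)) = 31*((1/16)*1*(-63 + 32)) = 31*((1/16)*1*(-31)) = 31*(-31/16) = -961/16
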